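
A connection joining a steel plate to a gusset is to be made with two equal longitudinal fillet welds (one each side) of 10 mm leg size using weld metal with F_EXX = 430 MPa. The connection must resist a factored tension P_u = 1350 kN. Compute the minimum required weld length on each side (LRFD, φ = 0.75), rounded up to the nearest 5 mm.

Throat t_e = 0.707 × 10 = 7.07 mm.
φr_n = 0.75 × 0.6 × 430 × 7.07 × 10⁻³ = 1.368 kN/mm.
L_req = P_u / φr_n = 1350 / 1.368 = 986.8 mm total.
Per side: 986.8 / 2 = 493.4 mm.
Round up → use L = 495 mm on each side.

L = 495 mm on each side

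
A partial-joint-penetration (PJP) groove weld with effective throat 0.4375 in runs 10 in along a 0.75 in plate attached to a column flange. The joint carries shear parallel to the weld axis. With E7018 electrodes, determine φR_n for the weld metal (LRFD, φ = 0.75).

E70XX → F_EXX = 70 ksi.
Effective throat (given) t_e = 0.4375 in.
A_we = 0.4375 × 10 = 4.375 in².
F_nw = 0.6 F_EXX = 42 ksi.
φR_n = 0.75 × 42 × 4.375 = 137.8 kip.

φR_n ≈ 138 kip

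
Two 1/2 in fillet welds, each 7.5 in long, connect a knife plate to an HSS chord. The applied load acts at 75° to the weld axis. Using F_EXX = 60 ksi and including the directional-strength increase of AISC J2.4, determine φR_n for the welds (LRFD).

t_e = 0.707 × 0.5 = 0.3535 in; A_we = 0.3535 × 15 = 5.302 in².
Directional factor: 1.0 + 0.5 sin^1.5(75°) = 1.475.
F_nw = 0.6 × 60 × 1.475 = 53.09 ksi.
φR_n = 0.75 × 53.09 × 5.302 = 211.1 kips.

φR_n ≈ 211 kips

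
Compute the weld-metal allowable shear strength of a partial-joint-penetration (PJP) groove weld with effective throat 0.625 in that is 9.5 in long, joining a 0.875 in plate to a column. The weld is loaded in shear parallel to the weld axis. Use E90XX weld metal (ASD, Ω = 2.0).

R_n/Ω ≈ 160 kip

E90XX → F_EXX = 90 ksi.
Effective throat (given) t_e = 0.625 in.
A_we = 0.625 × 9.5 = 5.938 in².
F_nw = 0.6 F_EXX = 54 ksi.
R_n/Ω = (54 × 5.938) / 2.0 = 160.3 kip.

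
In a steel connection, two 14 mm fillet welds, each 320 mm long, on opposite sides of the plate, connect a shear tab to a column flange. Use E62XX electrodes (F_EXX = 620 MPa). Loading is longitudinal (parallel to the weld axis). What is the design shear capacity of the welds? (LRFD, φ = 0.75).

φR_n ≈ 1770 kN

Effective throat t_e = 0.707 × 14 = 9.898 mm.
Total length L = 640 mm; A_we = 9.898 × 640 = 6335 mm².
F_nw = 0.6 F_EXX = 0.6 × 620 = 372 MPa.
φR_n = 0.75 × 372 × 6335 × 10⁻³ = 1767 kN.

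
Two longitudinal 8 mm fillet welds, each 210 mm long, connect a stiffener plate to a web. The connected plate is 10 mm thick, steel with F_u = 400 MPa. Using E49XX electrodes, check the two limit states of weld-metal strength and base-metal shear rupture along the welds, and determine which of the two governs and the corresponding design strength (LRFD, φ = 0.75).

E49XX → F_EXX = 490 MPa.
t_e = 0.707 × 8 = 5.656 mm; L = 420 mm.
Weld metal: φR_n = 0.75 × 0.6 × 490 × 5.656 × 420 × 10⁻³ = 523.8 kN.
Base metal (shear rupture): φR_n = 0.75 × 0.6 × 400 × 10 × 420 × 10⁻³ = 756 kN.
Governing: weld metal.

φR_n ≈ 524 kN (weld metal governs)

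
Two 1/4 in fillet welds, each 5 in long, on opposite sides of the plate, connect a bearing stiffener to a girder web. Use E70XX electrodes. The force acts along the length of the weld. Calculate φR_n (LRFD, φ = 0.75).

E70XX → F_EXX = 70 ksi.
Effective throat t_e = 0.707 × 0.25 = 0.1767 in.
Total length L = 10 in; A_we = 0.1767 × 10 = 1.767 in².
F_nw = 0.6 F_EXX = 0.6 × 70 = 42 ksi.
φR_n = 0.75 × 42 × 1.767 = 55.68 kips.

φR_n ≈ 55.7 kips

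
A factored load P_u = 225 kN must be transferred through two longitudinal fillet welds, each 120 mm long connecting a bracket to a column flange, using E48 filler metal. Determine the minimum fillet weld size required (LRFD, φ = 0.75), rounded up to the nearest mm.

w = 7 mm

E48XX → F_EXX = 480 MPa.
Total weld length L = 240 mm.
Required throat t_e = P_u / (φ × 0.6 F_EXX × L) = 225 / (0.75 × 0.6 × 480 × 240 × 10⁻³) = 4.34 mm.
Required leg w = t_e / 0.707 = 6.139 mm → use 7 mm.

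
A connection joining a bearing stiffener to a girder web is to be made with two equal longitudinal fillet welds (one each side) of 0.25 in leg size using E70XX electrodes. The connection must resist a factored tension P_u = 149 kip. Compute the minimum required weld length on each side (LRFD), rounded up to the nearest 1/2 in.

E70XX → F_EXX = 70 ksi.
Throat t_e = 0.707 × 0.25 = 0.1767 in.
φr_n = 0.75 × 0.6 × 70 × 0.1767 = 5.568 kip/in.
L_req = P_u / φr_n = 149 / 5.568 = 26.76 in total.
Per side: 26.76 / 2 = 13.38 in.
Round up → use L = 13.5 in on each side.

L = 13.5 in on each side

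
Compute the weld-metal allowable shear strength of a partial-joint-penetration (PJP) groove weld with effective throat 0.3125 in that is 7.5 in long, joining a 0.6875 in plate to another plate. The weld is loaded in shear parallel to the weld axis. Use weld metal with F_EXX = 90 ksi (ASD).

Effective throat (given) t_e = 0.3125 in.
A_we = 0.3125 × 7.5 = 2.344 in².
F_nw = 0.6 F_EXX = 54 ksi.
R_n/Ω = (54 × 2.344) / 2.0 = 63.28 kips.

R_n/Ω ≈ 63.3 kips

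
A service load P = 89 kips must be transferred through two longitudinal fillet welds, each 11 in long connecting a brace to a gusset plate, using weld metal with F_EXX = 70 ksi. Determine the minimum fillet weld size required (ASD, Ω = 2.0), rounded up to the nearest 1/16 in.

w = 5/16 in

Total weld length L = 22 in.
Required throat t_e = P × Ω / (0.6 F_EXX × L) = 89 × 2.0 / (0.6 × 70 × 22) = 0.1926 in.
Required leg w = t_e / 0.707 = 0.2725 in → use 5/16 in.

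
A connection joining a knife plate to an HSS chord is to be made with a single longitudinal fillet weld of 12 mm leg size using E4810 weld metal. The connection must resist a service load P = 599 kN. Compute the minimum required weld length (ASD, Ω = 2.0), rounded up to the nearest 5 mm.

E48XX → F_EXX = 480 MPa.
Throat t_e = 0.707 × 12 = 8.484 mm.
r_n/Ω = (0.6 × 480 × 8.484) / 2.0 = 1222 N/mm = 1.222 kN/mm.
L_req = P / (r_n/Ω) = 599 / 1.222 = 490.3 mm total.
Round up → use L = 495 mm.

L = 495 mm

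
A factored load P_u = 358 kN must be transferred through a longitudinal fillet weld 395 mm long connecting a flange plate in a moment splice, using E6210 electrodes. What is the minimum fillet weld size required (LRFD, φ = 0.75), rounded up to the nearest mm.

E62XX → F_EXX = 620 MPa.
Total weld length L = 395 mm.
Required throat t_e = P_u / (φ × 0.6 F_EXX × L) = 358 / (0.75 × 0.6 × 620 × 395 × 10⁻³) = 3.248 mm.
Required leg w = t_e / 0.707 = 4.595 mm → use 5 mm.

w = 5 mm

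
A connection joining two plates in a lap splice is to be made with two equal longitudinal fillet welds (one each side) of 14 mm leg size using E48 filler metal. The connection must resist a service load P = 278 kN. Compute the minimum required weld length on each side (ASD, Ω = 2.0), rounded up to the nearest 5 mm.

E48XX → F_EXX = 480 MPa.
Throat t_e = 0.707 × 14 = 9.898 mm.
r_n/Ω = (0.6 × 480 × 9.898) / 2.0 = 1425 N/mm = 1.425 kN/mm.
L_req = P / (r_n/Ω) = 278 / 1.425 = 195 mm total.
Per side: 195 / 2 = 97.52 mm.
Round up → use L = 100 mm on each side.

L = 100 mm on each side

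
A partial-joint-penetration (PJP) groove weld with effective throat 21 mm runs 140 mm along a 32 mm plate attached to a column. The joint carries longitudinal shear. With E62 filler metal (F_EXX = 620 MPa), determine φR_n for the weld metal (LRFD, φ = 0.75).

φR_n ≈ 820 kN

Effective throat (given) t_e = 21 mm.
A_we = 21 × 140 = 2940 mm².
F_nw = 0.6 F_EXX = 372 MPa.
φR_n = 0.75 × 372 × 2940 × 10⁻³ = 820.3 kN.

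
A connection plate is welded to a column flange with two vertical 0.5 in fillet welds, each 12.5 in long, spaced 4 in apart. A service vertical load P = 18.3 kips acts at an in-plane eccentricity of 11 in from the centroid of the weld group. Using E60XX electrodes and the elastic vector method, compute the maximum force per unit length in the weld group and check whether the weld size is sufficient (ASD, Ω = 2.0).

f_max ≈ 3.4 kip/in; adequate

E60XX → F_EXX = 60 ksi.
Total weld length L_w = 25 in. Treat welds as unit-width lines.
Polar moment about centroid: J = 2[d³/12 + d(b/2)²] = 2[12.5³/12 + 12.5×2²] = 425.5 in³.
Direct shear f_v = P/L_w = 18.3 / 25 = 0.732 kip/in (vertical).
Torsion M = P·e = 18.3 × 11 = 201.3 kip·in.
Critical point at (x, y) = (2, 6.25) from centroid. f_tx = M·y/J = 2.957 kip/in; f_ty = M·x/J = 0.9461 kip/in.
Resultant f_max = √[f_tx² + (f_v + f_ty)²] = √[2.957² + (0.732 + 0.9461)²] = 3.4 kip/in.
Capacity per unit length: r_n/Ω = (1/2.0) × 0.6 × 60 × (0.707 × 0.5) = 6.363 kip/in.
3.4 ≤ 6.363 → adequate.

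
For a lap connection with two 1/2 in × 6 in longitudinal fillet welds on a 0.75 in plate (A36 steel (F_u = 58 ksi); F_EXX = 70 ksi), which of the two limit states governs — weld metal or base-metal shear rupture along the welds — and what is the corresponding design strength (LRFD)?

φR_n ≈ 134 kip (weld metal governs)

t_e = 0.707 × 0.5 = 0.3535 in; L = 12 in.
Weld metal: φR_n = 0.75 × 0.6 × 70 × 0.3535 × 12 = 133.6 kip.
Base metal (shear rupture): φR_n = 0.75 × 0.6 × 58 × 0.75 × 12 = 234.9 kip.
Governing: weld metal.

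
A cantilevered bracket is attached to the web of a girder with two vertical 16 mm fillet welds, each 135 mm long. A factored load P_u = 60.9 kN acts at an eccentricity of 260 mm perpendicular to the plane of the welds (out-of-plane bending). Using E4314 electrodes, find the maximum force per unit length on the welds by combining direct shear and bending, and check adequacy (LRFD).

f_max ≈ 2620 N/mm; NOT adequate

E43XX → F_EXX = 430 MPa.
L_w = 2 × 135 = 270 mm; section modulus (unit throat) S = 2 × L²/6 = 6075 mm².
Direct shear f_v = P/L_w = 60.9×10³/270 = 225.6 N/mm.
Moment M = P × e = 60.9×10³ × 260 = 15834000 N·mm; bending f_b = M/S = 2606 N/mm.
f_max = √(f_v² + f_b²) = √(225.6² + 2606²) = 2616 N/mm.
φr_n = 0.75 × 0.6 × 430 × (0.707 × 16) = 2189 N/mm → NOT adequate.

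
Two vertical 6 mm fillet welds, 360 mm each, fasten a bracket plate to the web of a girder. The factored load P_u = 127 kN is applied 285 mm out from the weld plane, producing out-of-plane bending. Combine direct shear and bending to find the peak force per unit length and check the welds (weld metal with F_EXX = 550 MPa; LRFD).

L_w = 2 × 360 = 720 mm; section modulus (unit throat) S = 2 × L²/6 = 43200 mm².
Direct shear f_v = P/L_w = 127×10³/720 = 176.4 N/mm.
Moment M = P × e = 127×10³ × 285 = 36195000 N·mm; bending f_b = M/S = 837.8 N/mm.
f_max = √(f_v² + f_b²) = √(176.4² + 837.8²) = 856.2 N/mm.
φr_n = 0.75 × 0.6 × 550 × (0.707 × 6) = 1050 N/mm → adequate.

f_max ≈ 856 N/mm; adequate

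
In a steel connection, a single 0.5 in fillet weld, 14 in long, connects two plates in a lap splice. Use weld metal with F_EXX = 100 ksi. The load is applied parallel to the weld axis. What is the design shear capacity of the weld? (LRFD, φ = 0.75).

φR_n ≈ 223 kips

Effective throat t_e = 0.707 × 0.5 = 0.3535 in.
Total length L = 14 in; A_we = 0.3535 × 14 = 4.949 in².
F_nw = 0.6 F_EXX = 0.6 × 100 = 60 ksi.
φR_n = 0.75 × 60 × 4.949 = 222.7 kips.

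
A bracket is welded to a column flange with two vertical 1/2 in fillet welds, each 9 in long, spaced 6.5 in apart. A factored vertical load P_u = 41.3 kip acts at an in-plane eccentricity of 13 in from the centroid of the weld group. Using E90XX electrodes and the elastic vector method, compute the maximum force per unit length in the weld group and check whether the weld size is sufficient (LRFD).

f_max ≈ 11.1 kip/in; adequate

E90XX → F_EXX = 90 ksi.
Total weld length L_w = 18 in. Treat welds as unit-width lines.
Polar moment about centroid: J = 2[d³/12 + d(b/2)²] = 2[9³/12 + 9×3.25²] = 311.6 in³.
Direct shear f_v = P/L_w = 41.3 / 18 = 2.294 kip/in (vertical).
Torsion M = P·e = 41.3 × 13 = 536.9 kip·in.
Critical point at (x, y) = (3.25, 4.5) from centroid. f_tx = M·y/J = 7.753 kip/in; f_ty = M·x/J = 5.599 kip/in.
Resultant f_max = √[f_tx² + (f_v + f_ty)²] = √[7.753² + (2.294 + 5.599)²] = 11.06 kip/in.
Capacity per unit length: φr_n = 0.75 × 0.6 × 90 × (0.707 × 0.5) = 14.32 kip/in.
11.06 ≤ 14.32 → adequate.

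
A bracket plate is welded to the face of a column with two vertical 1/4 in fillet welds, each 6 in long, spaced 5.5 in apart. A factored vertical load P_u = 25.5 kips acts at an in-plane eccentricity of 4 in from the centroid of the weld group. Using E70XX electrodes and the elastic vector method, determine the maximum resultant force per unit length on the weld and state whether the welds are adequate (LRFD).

f_max ≈ 4.96 kip/in; adequate

E70XX → F_EXX = 70 ksi.
Total weld length L_w = 12 in. Treat welds as unit-width lines.
Polar moment about centroid: J = 2[d³/12 + d(b/2)²] = 2[6³/12 + 6×2.75²] = 126.8 in³.
Direct shear f_v = P/L_w = 25.5 / 12 = 2.125 kip/in (vertical).
Torsion M = P·e = 25.5 × 4 = 102 kip·in.
Critical point at (x, y) = (2.75, 3) from centroid. f_tx = M·y/J = 2.414 kip/in; f_ty = M·x/J = 2.213 kip/in.
Resultant f_max = √[f_tx² + (f_v + f_ty)²] = √[2.414² + (2.125 + 2.213)²] = 4.965 kip/in.
Capacity per unit length: φr_n = 0.75 × 0.6 × 70 × (0.707 × 0.25) = 5.568 kip/in.
4.965 ≤ 5.568 → adequate.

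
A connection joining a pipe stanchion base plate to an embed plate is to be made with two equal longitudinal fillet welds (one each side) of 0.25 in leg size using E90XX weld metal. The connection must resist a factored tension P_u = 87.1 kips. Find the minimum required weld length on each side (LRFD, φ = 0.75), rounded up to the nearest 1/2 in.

E90XX → F_EXX = 90 ksi.
Throat t_e = 0.707 × 0.25 = 0.1767 in.
φr_n = 0.75 × 0.6 × 90 × 0.1767 = 7.158 kips/in.
L_req = P_u / φr_n = 87.1 / 7.158 = 12.17 in total.
Per side: 12.17 / 2 = 6.084 in.
Round up → use L = 6.5 in on each side.

L = 6.5 in on each side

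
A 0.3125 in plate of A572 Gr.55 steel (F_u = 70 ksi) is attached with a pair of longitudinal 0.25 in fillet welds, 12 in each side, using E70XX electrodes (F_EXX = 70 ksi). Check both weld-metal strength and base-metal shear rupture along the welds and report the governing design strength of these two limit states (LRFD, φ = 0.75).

t_e = 0.707 × 0.25 = 0.1767 in; L = 24 in.
Weld metal: φR_n = 0.75 × 0.6 × 70 × 0.1767 × 24 = 133.6 kip.
Base metal (shear rupture): φR_n = 0.75 × 0.6 × 70 × 0.3125 × 24 = 236.2 kip.
Governing: weld metal.

φR_n ≈ 134 kip (weld metal governs)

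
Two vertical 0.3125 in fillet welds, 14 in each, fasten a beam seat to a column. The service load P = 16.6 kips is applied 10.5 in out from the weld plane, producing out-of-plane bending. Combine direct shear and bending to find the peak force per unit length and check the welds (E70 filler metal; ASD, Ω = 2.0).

f_max ≈ 2.73 kip/in; adequate

E70XX → F_EXX = 70 ksi.
L_w = 2 × 14 = 28 in; section modulus (unit throat) S = 2 × L²/6 = 65.33 in².
Direct shear f_v = P/L_w = 16.6/28 = 0.5929 kip/in.
Moment M = P × e = 16.6 × 10.5 = 174.3 kip·in; bending f_b = M/S = 2.668 kip/in.
f_max = √(f_v² + f_b²) = √(0.5929² + 2.668²) = 2.733 kip/in.
r_n/Ω = (1/2.0) × 0.6 × 70 × (0.707 × 0.3125) = 4.64 kip/in → adequate.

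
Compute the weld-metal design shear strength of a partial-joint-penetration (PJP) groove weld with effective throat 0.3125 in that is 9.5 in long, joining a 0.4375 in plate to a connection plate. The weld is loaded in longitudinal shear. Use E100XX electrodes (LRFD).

φR_n ≈ 134 kip

E100XX → F_EXX = 100 ksi.
Effective throat (given) t_e = 0.3125 in.
A_we = 0.3125 × 9.5 = 2.969 in².
F_nw = 0.6 F_EXX = 60 ksi.
φR_n = 0.75 × 60 × 2.969 = 133.6 kip.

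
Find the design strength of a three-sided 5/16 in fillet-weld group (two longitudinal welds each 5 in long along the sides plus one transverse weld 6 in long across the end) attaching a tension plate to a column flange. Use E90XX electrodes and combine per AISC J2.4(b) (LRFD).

E90XX → F_EXX = 90 ksi.
t_e = 0.707 × 0.3125 = 0.2209 in.
R_nwl = 0.6 × 90 × 0.2209 × 10 = 119.3 kip (longitudinal, 2 welds).
R_nwt = 0.6 × 90 × 0.2209 × 6 = 71.58 kip (transverse, base value).
(i) R_nwl + R_nwt = 190.9 kip; (ii) 0.85 R_nwl + 1.5 R_nwt = 208.8 kip.
R_n = max = 208.8 kip [governs: (ii)]; φR_n = 156.6 kip.

φR_n ≈ 157 kip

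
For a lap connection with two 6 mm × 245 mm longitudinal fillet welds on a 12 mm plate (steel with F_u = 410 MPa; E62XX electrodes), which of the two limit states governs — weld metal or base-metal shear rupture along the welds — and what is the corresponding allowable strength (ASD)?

E62XX → F_EXX = 620 MPa.
t_e = 0.707 × 6 = 4.242 mm; L = 490 mm.
Weld metal: R_n/Ω = (1/2.0) × 0.6 × 620 × 4.242 × 490 × 10⁻³ = 386.6 kN.
Base metal (shear rupture): R_n/Ω = (1/2.0) × 0.6 × 410 × 12 × 490 × 10⁻³ = 723.2 kN.
Governing: weld metal.

R_n/Ω ≈ 387 kN (weld metal governs)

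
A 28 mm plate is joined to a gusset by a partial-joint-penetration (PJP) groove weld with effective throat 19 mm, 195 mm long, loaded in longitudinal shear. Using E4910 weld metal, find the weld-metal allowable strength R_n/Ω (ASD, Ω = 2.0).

E49XX → F_EXX = 490 MPa.
Effective throat (given) t_e = 19 mm.
A_we = 19 × 195 = 3705 mm².
F_nw = 0.6 F_EXX = 294 MPa.
R_n/Ω = (294 × 3705) / 2.0 × 10⁻³ = 544.6 kN.

R_n/Ω ≈ 545 kN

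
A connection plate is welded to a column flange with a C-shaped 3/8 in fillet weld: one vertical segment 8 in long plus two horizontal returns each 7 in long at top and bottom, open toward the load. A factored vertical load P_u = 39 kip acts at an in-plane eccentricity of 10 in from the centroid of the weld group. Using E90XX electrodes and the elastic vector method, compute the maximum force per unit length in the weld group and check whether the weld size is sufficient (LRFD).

E90XX → F_EXX = 90 ksi.
Total weld length L_w = 22 in. Treat welds as unit-width lines.
Centroid: x̄ = 2×7×3.5 / 22 = 2.227 in from the vertical weld.
Polar moment about centroid: J = I_x + I_y = [8³/12 + 2×7×4²] + [8×2.227² + 2(7³/12 + 7×1.273²)] = 386.2 in³.
Direct shear f_v = P/L_w = 39 / 22 = 1.773 kip/in (vertical).
Torsion M = P·e = 39 × 10 = 390 kip·in.
Critical point at (x, y) = (4.773, 4) from centroid. f_tx = M·y/J = 4.039 kip/in; f_ty = M·x/J = 4.82 kip/in.
Resultant f_max = √[f_tx² + (f_v + f_ty)²] = √[4.039² + (1.773 + 4.82)²] = 7.732 kip/in.
Capacity per unit length: φr_n = 0.75 × 0.6 × 90 × (0.707 × 0.375) = 10.74 kip/in.
7.732 ≤ 10.74 → adequate.

f_max ≈ 7.73 kip/in; adequate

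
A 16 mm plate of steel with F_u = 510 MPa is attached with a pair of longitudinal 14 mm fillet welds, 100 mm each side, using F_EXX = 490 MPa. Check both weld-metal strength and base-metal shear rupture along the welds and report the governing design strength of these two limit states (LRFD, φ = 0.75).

t_e = 0.707 × 14 = 9.898 mm; L = 200 mm.
Weld metal: φR_n = 0.75 × 0.6 × 490 × 9.898 × 200 × 10⁻³ = 436.5 kN.
Base metal (shear rupture): φR_n = 0.75 × 0.6 × 510 × 16 × 200 × 10⁻³ = 734.4 kN.
Governing: weld metal.

φR_n ≈ 437 kN (weld metal governs)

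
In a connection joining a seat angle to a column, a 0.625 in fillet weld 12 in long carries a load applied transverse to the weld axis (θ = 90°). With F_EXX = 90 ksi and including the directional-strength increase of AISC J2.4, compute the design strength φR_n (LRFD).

φR_n ≈ 322 kips

t_e = 0.707 × 0.625 = 0.4419 in; A_we = 0.4419 × 12 = 5.302 in².
Directional factor: 1.0 + 0.5 sin^1.5(90°) = 1.5.
F_nw = 0.6 × 90 × 1.5 = 81 ksi.
φR_n = 0.75 × 81 × 5.302 = 322.1 kips.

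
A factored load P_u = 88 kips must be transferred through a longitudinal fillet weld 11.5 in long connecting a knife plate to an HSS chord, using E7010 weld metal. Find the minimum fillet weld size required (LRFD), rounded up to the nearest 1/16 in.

w = 3/8 in

E70XX → F_EXX = 70 ksi.
Total weld length L = 11.5 in.
Required throat t_e = P_u / (φ × 0.6 F_EXX × L) = 88 / (0.75 × 0.6 × 70 × 11.5) = 0.2429 in.
Required leg w = t_e / 0.707 = 0.3436 in → use 3/8 in.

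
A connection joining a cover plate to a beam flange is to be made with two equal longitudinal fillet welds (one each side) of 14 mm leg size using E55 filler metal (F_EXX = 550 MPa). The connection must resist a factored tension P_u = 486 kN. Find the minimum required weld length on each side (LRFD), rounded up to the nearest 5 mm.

L = 100 mm on each side

Throat t_e = 0.707 × 14 = 9.898 mm.
φr_n = 0.75 × 0.6 × 550 × 9.898 × 10⁻³ = 2.45 kN/mm.
L_req = P_u / φr_n = 486 / 2.45 = 198.4 mm total.
Per side: 198.4 / 2 = 99.19 mm.
Round up → use L = 100 mm on each side.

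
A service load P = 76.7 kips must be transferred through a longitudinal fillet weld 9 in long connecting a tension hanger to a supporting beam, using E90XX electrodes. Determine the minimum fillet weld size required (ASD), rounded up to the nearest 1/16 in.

E90XX → F_EXX = 90 ksi.
Total weld length L = 9 in.
Required throat t_e = P × Ω / (0.6 F_EXX × L) = 76.7 × 2.0 / (0.6 × 90 × 9) = 0.3156 in.
Required leg w = t_e / 0.707 = 0.4464 in → use 1/2 in.

w = 1/2 in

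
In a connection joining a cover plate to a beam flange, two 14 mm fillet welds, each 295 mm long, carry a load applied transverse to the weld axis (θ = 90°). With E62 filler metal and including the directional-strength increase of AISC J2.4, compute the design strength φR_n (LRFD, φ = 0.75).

φR_n ≈ 2440 kN

E62XX → F_EXX = 620 MPa.
t_e = 0.707 × 14 = 9.898 mm; A_we = 9.898 × 590 = 5840 mm².
Directional factor: 1.0 + 0.5 sin^1.5(90°) = 1.5.
F_nw = 0.6 × 620 × 1.5 = 558 MPa.
φR_n = 0.75 × 558 × 5840 × 10⁻³ = 2444 kN.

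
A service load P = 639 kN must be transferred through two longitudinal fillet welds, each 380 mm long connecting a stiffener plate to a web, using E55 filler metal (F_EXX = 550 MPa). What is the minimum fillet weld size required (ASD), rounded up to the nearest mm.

w = 8 mm

Total weld length L = 760 mm.
Required throat t_e = P × Ω / (0.6 F_EXX × L) = 639 × 2.0 / (0.6 × 550 × 760 × 10⁻³) = 5.096 mm.
Required leg w = t_e / 0.707 = 7.207 mm → use 8 mm.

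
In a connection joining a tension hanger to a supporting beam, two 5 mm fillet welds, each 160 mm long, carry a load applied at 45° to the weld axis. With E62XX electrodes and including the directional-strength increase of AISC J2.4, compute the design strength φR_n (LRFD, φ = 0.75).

E62XX → F_EXX = 620 MPa.
t_e = 0.707 × 5 = 3.535 mm; A_we = 3.535 × 320 = 1131 mm².
Directional factor: 1.0 + 0.5 sin^1.5(45°) = 1.297.
F_nw = 0.6 × 620 × 1.297 = 482.6 MPa.
φR_n = 0.75 × 482.6 × 1131 × 10⁻³ = 409.4 kN.

φR_n ≈ 409 kN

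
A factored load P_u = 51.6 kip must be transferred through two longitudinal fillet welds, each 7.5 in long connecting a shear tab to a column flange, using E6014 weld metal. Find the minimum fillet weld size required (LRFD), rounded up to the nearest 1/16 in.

w = 3/16 in

E60XX → F_EXX = 60 ksi.
Total weld length L = 15 in.
Required throat t_e = P_u / (φ × 0.6 F_EXX × L) = 51.6 / (0.75 × 0.6 × 60 × 15) = 0.1274 in.
Required leg w = t_e / 0.707 = 0.1802 in → use 3/16 in.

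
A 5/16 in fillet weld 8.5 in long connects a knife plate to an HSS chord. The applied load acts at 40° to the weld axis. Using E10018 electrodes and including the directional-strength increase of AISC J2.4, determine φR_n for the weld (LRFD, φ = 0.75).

E100XX → F_EXX = 100 ksi.
t_e = 0.707 × 0.3125 = 0.2209 in; A_we = 0.2209 × 8.5 = 1.878 in².
Directional factor: 1.0 + 0.5 sin^1.5(40°) = 1.258.
F_nw = 0.6 × 100 × 1.258 = 75.46 ksi.
φR_n = 0.75 × 75.46 × 1.878 = 106.3 kips.

φR_n ≈ 106 kips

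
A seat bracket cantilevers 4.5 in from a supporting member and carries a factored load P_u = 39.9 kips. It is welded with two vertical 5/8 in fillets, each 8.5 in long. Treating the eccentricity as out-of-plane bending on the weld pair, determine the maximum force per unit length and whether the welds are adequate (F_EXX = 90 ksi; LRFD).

L_w = 2 × 8.5 = 17 in; section modulus (unit throat) S = 2 × L²/6 = 24.08 in².
Direct shear f_v = P/L_w = 39.9/17 = 2.347 kip/in.
Moment M = P × e = 39.9 × 4.5 = 179.55 kip·in; bending f_b = M/S = 7.455 kip/in.
f_max = √(f_v² + f_b²) = √(2.347² + 7.455²) = 7.816 kip/in.
φr_n = 0.75 × 0.6 × 90 × (0.707 × 0.625) = 17.9 kip/in → adequate.

f_max ≈ 7.82 kip/in; adequate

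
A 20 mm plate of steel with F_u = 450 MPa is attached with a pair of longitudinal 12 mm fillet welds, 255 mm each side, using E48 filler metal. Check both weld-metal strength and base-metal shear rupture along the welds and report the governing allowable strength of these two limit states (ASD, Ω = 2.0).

R_n/Ω ≈ 623 kN (weld metal governs)

E48XX → F_EXX = 480 MPa.
t_e = 0.707 × 12 = 8.484 mm; L = 510 mm.
Weld metal: R_n/Ω = (1/2.0) × 0.6 × 480 × 8.484 × 510 × 10⁻³ = 623.1 kN.
Base metal (shear rupture): R_n/Ω = (1/2.0) × 0.6 × 450 × 20 × 510 × 10⁻³ = 1377 kN.
Governing: weld metal.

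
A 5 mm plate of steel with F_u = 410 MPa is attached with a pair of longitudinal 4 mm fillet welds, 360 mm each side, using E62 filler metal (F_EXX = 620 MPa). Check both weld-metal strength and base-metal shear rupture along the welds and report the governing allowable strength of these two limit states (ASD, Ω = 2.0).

R_n/Ω ≈ 379 kN (weld metal governs)

t_e = 0.707 × 4 = 2.828 mm; L = 720 mm.
Weld metal: R_n/Ω = (1/2.0) × 0.6 × 620 × 2.828 × 720 × 10⁻³ = 378.7 kN.
Base metal (shear rupture): R_n/Ω = (1/2.0) × 0.6 × 410 × 5 × 720 × 10⁻³ = 442.8 kN.
Governing: weld metal.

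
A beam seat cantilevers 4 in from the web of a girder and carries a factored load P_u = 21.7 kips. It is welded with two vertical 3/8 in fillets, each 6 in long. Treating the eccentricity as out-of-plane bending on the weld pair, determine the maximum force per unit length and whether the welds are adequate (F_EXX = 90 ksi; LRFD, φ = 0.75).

f_max ≈ 7.46 kip/in; adequate

L_w = 2 × 6 = 12 in; section modulus (unit throat) S = 2 × L²/6 = 12 in².
Direct shear f_v = P/L_w = 21.7/12 = 1.808 kip/in.
Moment M = P × e = 21.7 × 4 = 86.8 kip·in; bending f_b = M/S = 7.233 kip/in.
f_max = √(f_v² + f_b²) = √(1.808² + 7.233²) = 7.456 kip/in.
φr_n = 0.75 × 0.6 × 90 × (0.707 × 0.375) = 10.74 kip/in → adequate.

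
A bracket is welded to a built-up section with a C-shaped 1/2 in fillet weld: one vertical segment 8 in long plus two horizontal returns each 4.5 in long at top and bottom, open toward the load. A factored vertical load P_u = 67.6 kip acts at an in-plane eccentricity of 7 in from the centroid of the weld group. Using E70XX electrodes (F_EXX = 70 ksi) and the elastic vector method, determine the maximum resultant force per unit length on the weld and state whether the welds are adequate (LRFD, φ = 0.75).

f_max ≈ 13.9 kip/in; NOT adequate

Total weld length L_w = 17 in. Treat welds as unit-width lines.
Centroid: x̄ = 2×4.5×2.25 / 17 = 1.191 in from the vertical weld.
Polar moment about centroid: J = I_x + I_y = [8³/12 + 2×4.5×4²] + [8×1.191² + 2(4.5³/12 + 4.5×1.059²)] = 223.3 in³.
Direct shear f_v = P/L_w = 67.6 / 17 = 3.976 kip/in (vertical).
Torsion M = P·e = 67.6 × 7 = 473.2 kip·in.
Critical point at (x, y) = (3.309, 4) from centroid. f_tx = M·y/J = 8.477 kip/in; f_ty = M·x/J = 7.012 kip/in.
Resultant f_max = √[f_tx² + (f_v + f_ty)²] = √[8.477² + (3.976 + 7.012)²] = 13.88 kip/in.
Capacity per unit length: φr_n = 0.75 × 0.6 × 70 × (0.707 × 0.5) = 11.14 kip/in.
13.88 > 11.14 → NOT adequate.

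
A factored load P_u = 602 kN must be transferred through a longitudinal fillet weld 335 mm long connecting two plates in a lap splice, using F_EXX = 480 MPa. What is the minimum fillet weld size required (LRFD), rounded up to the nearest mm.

w = 12 mm

Total weld length L = 335 mm.
Required throat t_e = P_u / (φ × 0.6 F_EXX × L) = 602 / (0.75 × 0.6 × 480 × 335 × 10⁻³) = 8.32 mm.
Required leg w = t_e / 0.707 = 11.77 mm → use 12 mm.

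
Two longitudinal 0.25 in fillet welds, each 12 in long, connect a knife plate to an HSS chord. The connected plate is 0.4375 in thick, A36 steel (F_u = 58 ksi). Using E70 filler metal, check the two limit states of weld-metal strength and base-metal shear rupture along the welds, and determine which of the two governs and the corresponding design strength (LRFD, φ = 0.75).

E70XX → F_EXX = 70 ksi.
t_e = 0.707 × 0.25 = 0.1767 in; L = 24 in.
Weld metal: φR_n = 0.75 × 0.6 × 70 × 0.1767 × 24 = 133.6 kips.
Base metal (shear rupture): φR_n = 0.75 × 0.6 × 58 × 0.4375 × 24 = 274 kips.
Governing: weld metal.

φR_n ≈ 134 kips (weld metal governs)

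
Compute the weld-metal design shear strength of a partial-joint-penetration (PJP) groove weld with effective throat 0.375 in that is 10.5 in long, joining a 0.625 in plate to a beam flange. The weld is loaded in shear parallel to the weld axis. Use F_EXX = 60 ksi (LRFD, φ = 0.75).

φR_n ≈ 106 kips

Effective throat (given) t_e = 0.375 in.
A_we = 0.375 × 10.5 = 3.938 in².
F_nw = 0.6 F_EXX = 36 ksi.
φR_n = 0.75 × 36 × 3.938 = 106.3 kips.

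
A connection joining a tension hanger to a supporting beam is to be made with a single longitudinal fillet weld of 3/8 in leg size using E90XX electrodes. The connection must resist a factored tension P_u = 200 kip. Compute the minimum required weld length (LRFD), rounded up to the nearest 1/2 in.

E90XX → F_EXX = 90 ksi.
Throat t_e = 0.707 × 0.375 = 0.2651 in.
φr_n = 0.75 × 0.6 × 90 × 0.2651 = 10.74 kip/in.
L_req = P_u / φr_n = 200 / 10.74 = 18.63 in total.
Round up → use L = 19 in.

L = 19 in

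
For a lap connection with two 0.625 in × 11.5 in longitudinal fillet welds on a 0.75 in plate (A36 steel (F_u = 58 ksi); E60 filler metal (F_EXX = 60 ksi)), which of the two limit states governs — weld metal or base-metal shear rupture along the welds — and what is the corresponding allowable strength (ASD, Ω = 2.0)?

t_e = 0.707 × 0.625 = 0.4419 in; L = 23 in.
Weld metal: R_n/Ω = (1/2.0) × 0.6 × 60 × 0.4419 × 23 = 182.9 kips.
Base metal (shear rupture): R_n/Ω = (1/2.0) × 0.6 × 58 × 0.75 × 23 = 300.1 kips.
Governing: weld metal.

R_n/Ω ≈ 183 kips (weld metal governs)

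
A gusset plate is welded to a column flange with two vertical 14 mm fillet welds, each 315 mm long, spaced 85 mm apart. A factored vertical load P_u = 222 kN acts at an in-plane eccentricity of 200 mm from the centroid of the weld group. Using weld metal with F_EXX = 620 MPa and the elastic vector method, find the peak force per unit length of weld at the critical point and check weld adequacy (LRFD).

f_max ≈ 1280 N/mm; adequate

Total weld length L_w = 630 mm. Treat welds as unit-width lines.
Polar moment about centroid: J = 2[d³/12 + d(b/2)²] = 2[315³/12 + 315×42.5²] = 6347000 mm³.
Direct shear f_v = P/L_w = 222×10³ / 630 = 352.4 N/mm (vertical).
Torsion M = P·e = 222×10³ × 200 = 44400000 N·mm.
Critical point at (x, y) = (42.5, 157.5) from centroid. f_tx = M·y/J = 1102 N/mm; f_ty = M·x/J = 297.3 N/mm.
Resultant f_max = √[f_tx² + (f_v + f_ty)²] = √[1102² + (352.4 + 297.3)²] = 1279 N/mm.
Capacity per unit length: φr_n = 0.75 × 0.6 × 620 × (0.707 × 14) = 2762 N/mm.
1279 ≤ 2762 → adequate.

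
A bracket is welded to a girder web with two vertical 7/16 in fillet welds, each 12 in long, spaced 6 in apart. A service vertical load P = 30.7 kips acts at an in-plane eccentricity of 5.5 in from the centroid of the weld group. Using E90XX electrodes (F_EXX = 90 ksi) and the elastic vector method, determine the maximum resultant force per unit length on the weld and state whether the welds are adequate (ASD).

f_max ≈ 3.04 kip/in; adequate

Total weld length L_w = 24 in. Treat welds as unit-width lines.
Polar moment about centroid: J = 2[d³/12 + d(b/2)²] = 2[12³/12 + 12×3²] = 504 in³.
Direct shear f_v = P/L_w = 30.7 / 24 = 1.279 kip/in (vertical).
Torsion M = P·e = 30.7 × 5.5 = 168.85 kip·in.
Critical point at (x, y) = (3, 6) from centroid. f_tx = M·y/J = 2.01 kip/in; f_ty = M·x/J = 1.005 kip/in.
Resultant f_max = √[f_tx² + (f_v + f_ty)²] = √[2.01² + (1.279 + 1.005)²] = 3.043 kip/in.
Capacity per unit length: r_n/Ω = (1/2.0) × 0.6 × 90 × (0.707 × 0.4375) = 8.351 kip/in.
3.043 ≤ 8.351 → adequate.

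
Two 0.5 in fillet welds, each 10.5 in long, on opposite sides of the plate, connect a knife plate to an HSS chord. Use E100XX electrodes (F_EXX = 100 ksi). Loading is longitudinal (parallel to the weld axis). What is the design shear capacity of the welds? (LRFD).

Effective throat t_e = 0.707 × 0.5 = 0.3535 in.
Total length L = 21 in; A_we = 0.3535 × 21 = 7.423 in².
F_nw = 0.6 F_EXX = 0.6 × 100 = 60 ksi.
φR_n = 0.75 × 60 × 7.423 = 334.1 kip.

φR_n ≈ 334 kip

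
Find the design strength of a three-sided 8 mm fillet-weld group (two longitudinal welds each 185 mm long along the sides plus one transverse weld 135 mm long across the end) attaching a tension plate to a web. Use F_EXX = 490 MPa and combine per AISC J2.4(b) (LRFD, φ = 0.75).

φR_n ≈ 645 kN

t_e = 0.707 × 8 = 5.656 mm.
R_nwl = 0.6 × 490 × 5.656 × 370 × 10⁻³ = 615.3 kN (longitudinal, 2 welds).
R_nwt = 0.6 × 490 × 5.656 × 135 × 10⁻³ = 224.5 kN (transverse, base value).
(i) R_nwl + R_nwt = 839.7 kN; (ii) 0.85 R_nwl + 1.5 R_nwt = 859.7 kN.
R_n = max = 859.7 kN [governs: (ii)]; φR_n = 644.8 kN.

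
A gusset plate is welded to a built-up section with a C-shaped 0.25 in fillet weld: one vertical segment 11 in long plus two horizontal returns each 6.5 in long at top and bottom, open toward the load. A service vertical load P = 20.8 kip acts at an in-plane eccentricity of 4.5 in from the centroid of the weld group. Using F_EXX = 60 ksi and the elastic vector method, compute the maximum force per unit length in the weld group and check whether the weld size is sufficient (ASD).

f_max ≈ 1.8 kip/in; adequate

Total weld length L_w = 24 in. Treat welds as unit-width lines.
Centroid: x̄ = 2×6.5×3.25 / 24 = 1.76 in from the vertical weld.
Polar moment about centroid: J = I_x + I_y = [11³/12 + 2×6.5×5.5²] + [11×1.76² + 2(6.5³/12 + 6.5×1.49²)] = 612.9 in³.
Direct shear f_v = P/L_w = 20.8 / 24 = 0.8667 kip/in (vertical).
Torsion M = P·e = 20.8 × 4.5 = 93.6 kip·in.
Critical point at (x, y) = (4.74, 5.5) from centroid. f_tx = M·y/J = 0.84 kip/in; f_ty = M·x/J = 0.7238 kip/in.
Resultant f_max = √[f_tx² + (f_v + f_ty)²] = √[0.84² + (0.8667 + 0.7238)²] = 1.799 kip/in.
Capacity per unit length: r_n/Ω = (1/2.0) × 0.6 × 60 × (0.707 × 0.25) = 3.181 kip/in.
1.799 ≤ 3.181 → adequate.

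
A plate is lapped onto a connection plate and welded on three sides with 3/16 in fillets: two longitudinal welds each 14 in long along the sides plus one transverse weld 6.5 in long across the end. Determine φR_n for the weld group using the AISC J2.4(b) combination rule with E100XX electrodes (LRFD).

φR_n ≈ 206 kips

E100XX → F_EXX = 100 ksi.
t_e = 0.707 × 0.1875 = 0.1326 in.
R_nwl = 0.6 × 100 × 0.1326 × 28 = 222.7 kips (longitudinal, 2 welds).
R_nwt = 0.6 × 100 × 0.1326 × 6.5 = 51.7 kips (transverse, base value).
(i) R_nwl + R_nwt = 274.4 kips; (ii) 0.85 R_nwl + 1.5 R_nwt = 266.8 kips.
R_n = max = 274.4 kips [governs: (i)]; φR_n = 205.8 kips.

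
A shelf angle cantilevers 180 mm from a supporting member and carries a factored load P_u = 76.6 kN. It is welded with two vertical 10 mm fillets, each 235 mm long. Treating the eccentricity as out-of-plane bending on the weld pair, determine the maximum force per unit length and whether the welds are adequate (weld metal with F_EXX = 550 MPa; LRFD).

f_max ≈ 767 N/mm; adequate

L_w = 2 × 235 = 470 mm; section modulus (unit throat) S = 2 × L²/6 = 18410 mm².
Direct shear f_v = P/L_w = 76.6×10³/470 = 163 N/mm.
Moment M = P × e = 76.6×10³ × 180 = 13788000 N·mm; bending f_b = M/S = 749 N/mm.
f_max = √(f_v² + f_b²) = √(163² + 749²) = 766.5 N/mm.
φr_n = 0.75 × 0.6 × 550 × (0.707 × 10) = 1750 N/mm → adequate.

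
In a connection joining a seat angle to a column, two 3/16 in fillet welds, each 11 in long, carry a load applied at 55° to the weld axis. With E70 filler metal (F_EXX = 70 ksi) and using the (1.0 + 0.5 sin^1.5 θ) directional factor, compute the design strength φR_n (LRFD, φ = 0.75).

φR_n ≈ 126 kip

t_e = 0.707 × 0.1875 = 0.1326 in; A_we = 0.1326 × 22 = 2.916 in².
Directional factor: 1.0 + 0.5 sin^1.5(55°) = 1.371.
F_nw = 0.6 × 70 × 1.371 = 57.57 ksi.
φR_n = 0.75 × 57.57 × 2.916 = 125.9 kip.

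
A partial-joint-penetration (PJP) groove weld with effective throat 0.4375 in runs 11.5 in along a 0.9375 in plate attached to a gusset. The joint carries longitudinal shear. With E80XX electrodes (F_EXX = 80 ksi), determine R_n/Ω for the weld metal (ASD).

R_n/Ω ≈ 121 kip

Effective throat (given) t_e = 0.4375 in.
A_we = 0.4375 × 11.5 = 5.031 in².
F_nw = 0.6 F_EXX = 48 ksi.
R_n/Ω = (48 × 5.031) / 2.0 = 120.8 kip.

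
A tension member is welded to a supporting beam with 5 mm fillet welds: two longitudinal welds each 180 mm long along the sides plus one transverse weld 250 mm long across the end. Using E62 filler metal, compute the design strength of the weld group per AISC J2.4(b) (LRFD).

E62XX → F_EXX = 620 MPa.
t_e = 0.707 × 5 = 3.535 mm.
R_nwl = 0.6 × 620 × 3.535 × 360 × 10⁻³ = 473.4 kN (longitudinal, 2 welds).
R_nwt = 0.6 × 620 × 3.535 × 250 × 10⁻³ = 328.8 kN (transverse, base value).
(i) R_nwl + R_nwt = 802.2 kN; (ii) 0.85 R_nwl + 1.5 R_nwt = 895.5 kN.
R_n = max = 895.5 kN [governs: (ii)]; φR_n = 671.6 kN.

φR_n ≈ 672 kN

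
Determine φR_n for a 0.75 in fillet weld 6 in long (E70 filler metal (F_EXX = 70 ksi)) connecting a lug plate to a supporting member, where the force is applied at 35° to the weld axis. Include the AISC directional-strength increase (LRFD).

t_e = 0.707 × 0.75 = 0.5302 in; A_we = 0.5302 × 6 = 3.181 in².
Directional factor: 1.0 + 0.5 sin^1.5(35°) = 1.217.
F_nw = 0.6 × 70 × 1.217 = 51.12 ksi.
φR_n = 0.75 × 51.12 × 3.181 = 122 kip.

φR_n ≈ 122 kip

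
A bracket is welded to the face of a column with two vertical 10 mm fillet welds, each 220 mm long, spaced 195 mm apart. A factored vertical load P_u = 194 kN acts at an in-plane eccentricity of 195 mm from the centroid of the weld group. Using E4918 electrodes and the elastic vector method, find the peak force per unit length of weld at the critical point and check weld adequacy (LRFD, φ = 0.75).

f_max ≈ 1270 N/mm; adequate

E49XX → F_EXX = 490 MPa.
Total weld length L_w = 440 mm. Treat welds as unit-width lines.
Polar moment about centroid: J = 2[d³/12 + d(b/2)²] = 2[220³/12 + 220×97.5²] = 5957000 mm³.
Direct shear f_v = P/L_w = 194×10³ / 440 = 440.9 N/mm (vertical).
Torsion M = P·e = 194×10³ × 195 = 37830000 N·mm.
Critical point at (x, y) = (97.5, 110) from centroid. f_tx = M·y/J = 698.5 N/mm; f_ty = M·x/J = 619.1 N/mm.
Resultant f_max = √[f_tx² + (f_v + f_ty)²] = √[698.5² + (440.9 + 619.1)²] = 1269 N/mm.
Capacity per unit length: φr_n = 0.75 × 0.6 × 490 × (0.707 × 10) = 1559 N/mm.
1269 ≤ 1559 → adequate.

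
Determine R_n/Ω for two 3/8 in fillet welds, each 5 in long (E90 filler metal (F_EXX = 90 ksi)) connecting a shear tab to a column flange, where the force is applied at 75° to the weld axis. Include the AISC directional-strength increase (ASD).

R_n/Ω ≈ 106 kips

t_e = 0.707 × 0.375 = 0.2651 in; A_we = 0.2651 × 10 = 2.651 in².
Directional factor: 1.0 + 0.5 sin^1.5(75°) = 1.475.
F_nw = 0.6 × 90 × 1.475 = 79.63 ksi.
R_n/Ω = (79.63 × 2.651) / 2.0 = 105.6 kips.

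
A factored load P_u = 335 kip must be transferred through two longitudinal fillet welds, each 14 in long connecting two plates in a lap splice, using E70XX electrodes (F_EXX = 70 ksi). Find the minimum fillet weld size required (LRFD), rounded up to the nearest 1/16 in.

Total weld length L = 28 in.
Required throat t_e = P_u / (φ × 0.6 F_EXX × L) = 335 / (0.75 × 0.6 × 70 × 28) = 0.3798 in.
Required leg w = t_e / 0.707 = 0.5372 in → use 9/16 in.

w = 9/16 in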